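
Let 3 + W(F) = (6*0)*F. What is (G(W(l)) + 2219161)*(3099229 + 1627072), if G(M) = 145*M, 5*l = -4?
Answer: 10486366912526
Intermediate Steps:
l = -⅘ (l = (⅕)*(-4) = -⅘ ≈ -0.80000)
W(F) = -3 (W(F) = -3 + (6*0)*F = -3 + 0*F = -3 + 0 = -3)
(G(W(l)) + 2219161)*(3099229 + 1627072) = (145*(-3) + 2219161)*(3099229 + 1627072) = (-435 + 2219161)*4726301 = 2218726*4726301 = 10486366912526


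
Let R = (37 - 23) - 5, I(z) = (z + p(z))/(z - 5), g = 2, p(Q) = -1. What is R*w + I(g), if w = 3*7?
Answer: 566/3 ≈ 188.67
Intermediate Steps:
I(z) = (-1 + z)/(-5 + z) (I(z) = (z - 1)/(z - 5) = (-1 + z)/(-5 + z))
R = 9 (R = 14 - 5 = 9)
w = 21
R*w + I(g) = 9*21 + (-1 + 2)/(-5 + 2) = 189 + 1/(-3) = 189 - ⅓*1 = 189 - ⅓ = 566/3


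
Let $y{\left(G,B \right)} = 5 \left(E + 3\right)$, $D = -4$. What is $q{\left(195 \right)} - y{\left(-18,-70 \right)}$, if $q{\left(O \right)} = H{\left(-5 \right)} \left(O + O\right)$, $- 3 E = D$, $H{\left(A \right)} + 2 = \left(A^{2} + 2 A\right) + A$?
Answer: $\frac{9295}{3} \approx 3098.3$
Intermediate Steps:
$H{\left(A \right)} = -2 + A^{2} + 3 A$ ($H{\left(A \right)} = -2 + \left(\left(A^{2} + 2 A\right) + A\right) = -2 + \left(A^{2} + 3 A\right) = -2 + A^{2} + 3 A$)
$E = \frac{4}{3}$ ($E = \left(- \frac{1}{3}\right) \left(-4\right) = \frac{4}{3} \approx 1.3333$)
$y{\left(G,B \right)} = \frac{65}{3}$ ($y{\left(G,B \right)} = 5 \left(\frac{4}{3} + 3\right) = 5 \cdot \frac{13}{3} = \frac{65}{3}$)
$q{\left(O \right)} = 16 O$ ($q{\left(O \right)} = \left(-2 + \left(-5\right)^{2} + 3 \left(-5\right)\right) \left(O + O\right) = \left(-2 + 25 - 15\right) 2 O = 8 \cdot 2 O = 16 O$)
$q{\left(195 \right)} - y{\left(-18,-70 \right)} = 16 \cdot 195 - \frac{65}{3} = 3120 - \frac{65}{3} = \frac{9295}{3}$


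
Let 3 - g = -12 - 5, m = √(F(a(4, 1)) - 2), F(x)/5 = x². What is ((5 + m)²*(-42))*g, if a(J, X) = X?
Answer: -23520 - 8400*√3 ≈ -38069.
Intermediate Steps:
F(x) = 5*x²
m = √3 (m = √(5*1² - 2) = √(5*1 - 2) = √(5 - 2) = √3 ≈ 1.7320)
g = 20 (g = 3 - (-12 - 5) = 3 - 1*(-17) = 3 + 17 = 20)
((5 + m)²*(-42))*g = ((5 + √3)²*(-42))*20 = -42*(5 + √3)²*20 = -840*(5 + √3)²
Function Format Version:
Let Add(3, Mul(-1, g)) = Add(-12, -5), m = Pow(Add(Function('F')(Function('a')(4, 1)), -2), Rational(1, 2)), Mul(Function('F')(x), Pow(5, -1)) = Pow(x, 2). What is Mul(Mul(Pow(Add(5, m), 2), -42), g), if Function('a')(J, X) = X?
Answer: Add(-23520, Mul(-8400, Pow(3, Rational(1, 2)))) ≈ -38069.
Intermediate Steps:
Function('F')(x) = Mul(5, Pow(x, 2))
m = Pow(3, Rational(1, 2)) (m = Pow(Add(Mul(5, Pow(1, 2)), -2), Rational(1, 2)) = Pow(Add(Mul(5, 1), -2), Rational(1, 2)) = Pow(Add(5, -2), Rational(1, 2)) = Pow(3, Rational(1, 2)) ≈ 1.7320)
g = 20 (g = Add(3, Mul(-1, Add(-12, -5))) = Add(3, Mul(-1, -17)) = Add(3, 17) = 20)
Mul(Mul(Pow(Add(5, m), 2), -42), g) = Mul(Mul(Pow(Add(5, Pow(3, Rational(1, 2))), 2), -42), 20) = Mul(Mul(-42, Pow(Add(5, Pow(3, Rational(1, 2))), 2)), 20) = Mul(-840, Pow(Add(5, Pow(3, Rational(1, 2))), 2))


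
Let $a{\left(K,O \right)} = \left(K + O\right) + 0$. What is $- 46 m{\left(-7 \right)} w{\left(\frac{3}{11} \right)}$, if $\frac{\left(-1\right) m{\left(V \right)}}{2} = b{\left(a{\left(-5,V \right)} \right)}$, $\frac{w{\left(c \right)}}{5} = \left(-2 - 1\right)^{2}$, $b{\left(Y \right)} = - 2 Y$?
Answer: $99360$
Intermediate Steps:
$a{\left(K,O \right)} = K + O$
$w{\left(c \right)} = 45$ ($w{\left(c \right)} = 5 \left(-2 - 1\right)^{2} = 5 \left(-3\right)^{2} = 5 \cdot 9 = 45$)
$m{\left(V \right)} = -20 + 4 V$ ($m{\left(V \right)} = - 2 \left(- 2 \left(-5 + V\right)\right) = - 2 \left(10 - 2 V\right) = -20 + 4 V$)
$- 46 m{\left(-7 \right)} w{\left(\frac{3}{11} \right)} = - 46 \left(-20 + 4 \left(-7\right)\right) 45 = - 46 \left(-20 - 28\right) 45 = \left(-46\right) \left(-48\right) 45 = 2208 \cdot 45 = 99360$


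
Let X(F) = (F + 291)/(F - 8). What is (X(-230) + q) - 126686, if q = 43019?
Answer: -19912807/238 ≈ -83667.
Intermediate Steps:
X(F) = (291 + F)/(-8 + F)
(X(-230) + q) - 126686 = ((291 - 230)/(-8 - 230) + 43019) - 126686 = (61/(-238) + 43019) - 126686 = (-1/238*61 + 43019) - 126686 = (-61/238 + 43019) - 126686 = 10238461/238 - 126686 = -19912807/238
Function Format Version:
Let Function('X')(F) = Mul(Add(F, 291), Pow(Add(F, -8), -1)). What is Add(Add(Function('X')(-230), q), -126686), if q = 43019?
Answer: Rational(-19912807, 238) ≈ -83667.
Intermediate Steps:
Function('X')(F) = Mul(Pow(Add(-8, F), -1), Add(291, F)) (Function('X')(F) = Mul(Add(291, F), Pow(Add(-8, F), -1)) = Mul(Pow(Add(-8, F), -1), Add(291, F)))
Add(Add(Function('X')(-230), q), -126686) = Add(Add(Mul(Pow(Add(-8, -230), -1), Add(291, -230)), 43019), -126686) = Add(Add(Mul(Pow(-238, -1), 61), 43019), -126686) = Add(Add(Mul(Rational(-1, 238), 61), 43019), -126686) = Add(Add(Rational(-61, 238), 43019), -126686) = Add(Rational(10238461, 238), -126686) = Rational(-19912807, 238)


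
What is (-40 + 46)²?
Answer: 36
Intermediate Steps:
(-40 + 46)² = 6² = 36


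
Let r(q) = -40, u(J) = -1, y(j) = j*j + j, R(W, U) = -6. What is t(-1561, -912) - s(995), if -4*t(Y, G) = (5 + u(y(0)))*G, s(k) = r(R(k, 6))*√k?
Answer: 912 + 40*√995 ≈ 2173.7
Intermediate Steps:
y(j) = j + j² (y(j) = j² + j = j + j²)
s(k) = -40*√k
t(Y, G) = -G (t(Y, G) = -(5 - 1)*G/4 = -G)
t(-1561, -912) - s(995) = -1*(-912) - (-40)*√995 = 912 + 40*√995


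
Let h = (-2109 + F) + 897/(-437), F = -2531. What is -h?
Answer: 88199/19 ≈ 4642.1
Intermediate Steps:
h = -88199/19 (h = (-2109 - 2531) + 897/(-437) = -4640 + 897*(-1/437) = -4640 - 39/19 = -88199/19 ≈ -4642.1)
-h = -1*(-88199/19) = 88199/19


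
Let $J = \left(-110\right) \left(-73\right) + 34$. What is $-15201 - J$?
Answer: $-23265$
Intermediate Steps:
$J = 8064$ ($J = 8030 + 34 = 8064$)
$-15201 - J = -15201 - 8064 = -23265$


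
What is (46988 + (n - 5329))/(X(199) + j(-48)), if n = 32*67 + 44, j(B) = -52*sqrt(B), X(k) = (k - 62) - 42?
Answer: 4165465/138817 + 9120176*I*sqrt(3)/138817 ≈ 30.007 + 113.79*I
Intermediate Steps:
X(k) = -104 + k (X(k) = (-62 + k) - 42 = -104 + k)
n = 2188 (n = 2144 + 44 = 2188)
(46988 + (n - 5329))/(X(199) + j(-48)) = (46988 + (2188 - 5329))/((-104 + 199) - 208*I*sqrt(3)) = (46988 - 3141)/(95 - 208*I*sqrt(3)) = 43847/(95 - 208*I*sqrt(3))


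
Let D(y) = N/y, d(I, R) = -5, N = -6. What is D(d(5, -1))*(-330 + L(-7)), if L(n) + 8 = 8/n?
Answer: -14244/35 ≈ -406.97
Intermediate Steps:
L(n) = -8 + 8/n
D(y) = -6/y
D(d(5, -1))*(-330 + L(-7)) = (-6/(-5))*(-330 + (-8 + 8/(-7))) = (-6*(-⅕))*(-330 + (-8 + 8*(-⅐))) = 6*(-330 + (-8 - 8/7))/5 = 6*(-330 - 64/7)/5 = (6/5)*(-2374/7) = -14244/35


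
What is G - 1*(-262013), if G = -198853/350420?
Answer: 91814396607/350420 ≈ 2.6201e+5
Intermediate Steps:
G = -198853/350420 (G = -198853*1/350420 = -198853/350420 ≈ -0.56747)
G - 1*(-262013) = -198853/350420 - 1*(-262013) = -198853/350420 + 262013 = 91814396607/350420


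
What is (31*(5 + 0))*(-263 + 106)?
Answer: -24335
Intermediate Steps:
(31*(5 + 0))*(-263 + 106) = (31*5)*(-157) = 155*(-157) = -24335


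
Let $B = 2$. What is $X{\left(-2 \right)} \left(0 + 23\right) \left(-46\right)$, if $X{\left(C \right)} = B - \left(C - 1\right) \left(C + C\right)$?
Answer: $10580$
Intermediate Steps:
$X{\left(C \right)} = 2 - 2 C \left(-1 + C\right)$ ($X{\left(C \right)} = 2 - \left(C - 1\right) \left(C + C\right) = 2 - \left(-1 + C\right) 2 C = 2 - 2 C \left(-1 + C\right)$)
$X{\left(-2 \right)} \left(0 + 23\right) \left(-46\right) = \left(2 - 2 \left(-2\right)^{2} + 2 \left(-2\right)\right) \left(0 + 23\right) \left(-46\right) = \left(2 - 8 - 4\right) 23 \left(-46\right) = \left(-10\right) 23 \left(-46\right) = \left(-230\right) \left(-46\right) = 10580$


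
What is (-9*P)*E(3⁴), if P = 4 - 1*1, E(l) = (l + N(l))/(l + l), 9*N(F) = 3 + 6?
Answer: -41/3 ≈ -13.667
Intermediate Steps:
N(F) = 1 (N(F) = (3 + 6)/9 = (⅑)*9 = 1)
E(l) = (1 + l)/(2*l) (E(l) = (l + 1)/(l + l) = (1 + l)/((2*l)) = (1 + l)*(1/(2*l)) = (1 + l)/(2*l))
P = 3 (P = 4 - 1 = 3)
(-9*P)*E(3⁴) = (-9*3)*((1 + 3⁴)/(2*(3⁴))) = -27*(1 + 81)/(2*81) = -27*82/(2*81) = -27*41/81 = -41/3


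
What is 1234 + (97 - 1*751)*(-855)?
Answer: 560404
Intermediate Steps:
1234 + (97 - 1*751)*(-855) = 1234 + (97 - 751)*(-855) = 1234 - 654*(-855) = 1234 + 559170 = 560404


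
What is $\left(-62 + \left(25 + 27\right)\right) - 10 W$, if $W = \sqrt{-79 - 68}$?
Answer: $-10 - 70 i \sqrt{3} \approx -10.0 - 121.24 i$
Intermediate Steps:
$W = 7 i \sqrt{3}$ ($W = \sqrt{-147} = 7 i \sqrt{3} \approx 12.124 i$)
$\left(-62 + \left(25 + 27\right)\right) - 10 W = \left(-62 + \left(25 + 27\right)\right) - 10 \cdot 7 i \sqrt{3} = \left(-62 + 52\right) - 70 i \sqrt{3} = -10 - 70 i \sqrt{3}$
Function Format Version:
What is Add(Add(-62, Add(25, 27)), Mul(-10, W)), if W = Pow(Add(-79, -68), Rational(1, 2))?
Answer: Add(-10, Mul(-70, I, Pow(3, Rational(1, 2)))) ≈ Add(-10.000, Mul(-121.24, I))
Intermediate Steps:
W = Mul(7, I, Pow(3, Rational(1, 2))) (W = Pow(-147, Rational(1, 2)) = Mul(7, I, Pow(3, Rational(1, 2))) ≈ Mul(12.124, I))
Add(Add(-62, Add(25, 27)), Mul(-10, W)) = Add(Add(-62, Add(25, 27)), Mul(-10, Mul(7, I, Pow(3, Rational(1, 2))))) = Add(Add(-62, 52), Mul(-70, I, Pow(3, Rational(1, 2)))) = Add(-10, Mul(-70, I, Pow(3, Rational(1, 2))))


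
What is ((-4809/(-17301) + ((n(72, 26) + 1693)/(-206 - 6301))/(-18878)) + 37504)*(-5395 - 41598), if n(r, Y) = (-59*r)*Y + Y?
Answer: -46242035759425118157/26237531666 ≈ -1.7624e+9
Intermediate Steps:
n(r, Y) = Y - 59*Y*r (n(r, Y) = -59*Y*r + Y = Y - 59*Y*r)
((-4809/(-17301) + ((n(72, 26) + 1693)/(-206 - 6301))/(-18878)) + 37504)*(-5395 - 41598) = ((-4809/(-17301) + ((26*(1 - 59*72) + 1693)/(-206 - 6301))/(-18878)) + 37504)*(-5395 - 41598) = ((-4809*(-1/17301) + ((26*(1 - 4248) + 1693)/(-6507))*(-1/18878)) + 37504)*(-46993) = ((1603/5767 + ((26*(-4247) + 1693)*(-1/6507))*(-1/18878)) + 37504)*(-46993) = ((1603/5767 + ((-110422 + 1693)*(-1/6507))*(-1/18878)) + 37504)*(-46993) = ((1603/5767 - 108729*(-1/6507)*(-1/18878)) + 37504)*(-46993) = ((1603/5767 + (4027/241)*(-1/18878)) + 37504)*(-46993) = ((1603/5767 - 4027/4549598) + 37504)*(-46993) = (7269781885/26237531666 + 37504)*(-46993) = (984019657383549/26237531666)*(-46993) = -46242035759425118157/26237531666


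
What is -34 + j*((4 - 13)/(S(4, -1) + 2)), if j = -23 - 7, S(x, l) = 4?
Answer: 11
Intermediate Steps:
j = -30
-34 + j*((4 - 13)/(S(4, -1) + 2)) = -34 - 30*(4 - 13)/(4 + 2) = -34 - (-270)/6 = -34 - 30*(-3/2) = -34 + 45 = 11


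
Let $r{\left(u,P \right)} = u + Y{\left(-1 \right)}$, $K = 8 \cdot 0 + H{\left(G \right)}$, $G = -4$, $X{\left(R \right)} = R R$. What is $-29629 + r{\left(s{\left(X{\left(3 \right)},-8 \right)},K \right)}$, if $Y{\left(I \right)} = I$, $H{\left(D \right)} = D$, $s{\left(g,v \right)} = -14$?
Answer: $-29644$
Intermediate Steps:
$X{\left(R \right)} = R^{2}$
$K = -4$ ($K = 8 \cdot 0 - 4 = 0 - 4 = -4$)
$r{\left(u,P \right)} = -1 + u$ ($r{\left(u,P \right)} = u - 1 = -1 + u$)
$-29629 + r{\left(s{\left(X{\left(3 \right)},-8 \right)},K \right)} = -29629 - 15 = -29644$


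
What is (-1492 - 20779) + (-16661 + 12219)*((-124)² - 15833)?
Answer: 2007723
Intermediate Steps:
(-1492 - 20779) + (-16661 + 12219)*((-124)² - 15833) = -22271 - 4442*(15376 - 15833) = -22271 - 4442*(-457) = -22271 + 2029994 = 2007723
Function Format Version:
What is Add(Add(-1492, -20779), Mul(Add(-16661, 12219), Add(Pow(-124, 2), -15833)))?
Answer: 2007723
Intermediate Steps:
Add(Add(-1492, -20779), Mul(Add(-16661, 12219), Add(Pow(-124, 2), -15833))) = Add(-22271, Mul(-4442, Add(15376, -15833))) = Add(-22271, Mul(-4442, -457)) = Add(-22271, 2029994) = 2007723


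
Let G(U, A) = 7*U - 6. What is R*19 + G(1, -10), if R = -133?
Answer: -2526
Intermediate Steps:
G(U, A) = -6 + 7*U
R*19 + G(1, -10) = -133*19 + (-6 + 7*1) = -2527 + (-6 + 7) = -2527 + 1 = -2526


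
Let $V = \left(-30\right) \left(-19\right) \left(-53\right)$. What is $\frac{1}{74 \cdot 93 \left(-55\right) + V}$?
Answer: $- \frac{1}{408720} \approx -2.4467 \cdot 10^{-6}$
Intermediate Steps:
$V = -30210$ ($V = 570 \left(-53\right) = -30210$)
$\frac{1}{74 \cdot 93 \left(-55\right) + V} = \frac{1}{74 \cdot 93 \left(-55\right) - 30210} = \frac{1}{6882 \left(-55\right) - 30210} = \frac{1}{-378510 - 30210} = \frac{1}{-408720} = - \frac{1}{408720}$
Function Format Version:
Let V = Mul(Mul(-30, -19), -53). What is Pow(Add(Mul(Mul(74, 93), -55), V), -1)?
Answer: Rational(-1, 408720) ≈ -2.4467e-6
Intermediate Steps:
V = -30210 (V = Mul(570, -53) = -30210)
Pow(Add(Mul(Mul(74, 93), -55), V), -1) = Pow(Add(Mul(Mul(74, 93), -55), -30210), -1) = Pow(Add(Mul(6882, -55), -30210), -1) = Pow(Add(-378510, -30210), -1) = Pow(-408720, -1) = Rational(-1, 408720)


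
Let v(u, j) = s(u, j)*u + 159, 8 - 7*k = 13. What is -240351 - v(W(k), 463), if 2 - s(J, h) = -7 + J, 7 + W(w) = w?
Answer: -11778672/49 ≈ -2.4038e+5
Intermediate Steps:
k = -5/7 (k = 8/7 - 1/7*13 = 8/7 - 13/7 = -5/7 ≈ -0.71429)
W(w) = -7 + w
s(J, h) = 9 - J (s(J, h) = 2 - (-7 + J) = 2 + (7 - J) = 9 - J)
v(u, j) = 159 + u*(9 - u) (v(u, j) = (9 - u)*u + 159 = u*(9 - u) + 159 = 159 + u*(9 - u))
-240351 - v(W(k), 463) = -240351 - (159 - (-7 - 5/7)*(-9 + (-7 - 5/7))) = -240351 - (159 - 1*(-54/7)*(-9 - 54/7)) = -240351 - (159 - 1*(-54/7)*(-117/7)) = -240351 - (159 - 6318/49) = -240351 - 1*1473/49 = -240351 - 1473/49 = -11778672/49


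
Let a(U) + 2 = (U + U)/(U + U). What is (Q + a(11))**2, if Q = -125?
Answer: 15876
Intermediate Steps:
a(U) = -1 (a(U) = -2 + (U + U)/(U + U) = -2 + (2*U)/((2*U)) = -2 + (2*U)*(1/(2*U)) = -2 + 1 = -1)
(Q + a(11))**2 = (-125 - 1)**2 = (-126)**2 = 15876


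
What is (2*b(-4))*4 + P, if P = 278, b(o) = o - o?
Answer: 278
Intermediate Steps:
b(o) = 0
(2*b(-4))*4 + P = (2*0)*4 + 278 = 0*4 + 278 = 0 + 278 = 278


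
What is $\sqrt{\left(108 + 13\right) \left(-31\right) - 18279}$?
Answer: $i \sqrt{22030} \approx 148.43 i$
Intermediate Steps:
$\sqrt{\left(108 + 13\right) \left(-31\right) - 18279} = \sqrt{121 \left(-31\right) - 18279} = \sqrt{-3751 - 18279} = \sqrt{-22030} = i \sqrt{22030}$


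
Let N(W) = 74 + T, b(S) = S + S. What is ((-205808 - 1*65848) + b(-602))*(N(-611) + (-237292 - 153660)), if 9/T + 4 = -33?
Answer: 3946236385700/37 ≈ 1.0665e+11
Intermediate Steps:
T = -9/37 (T = 9/(-4 - 33) = 9/(-37) = 9*(-1/37) = -9/37 ≈ -0.24324)
b(S) = 2*S
N(W) = 2729/37 (N(W) = 74 - 9/37 = 2729/37)
((-205808 - 1*65848) + b(-602))*(N(-611) + (-237292 - 153660)) = ((-205808 - 1*65848) + 2*(-602))*(2729/37 + (-237292 - 153660)) = ((-205808 - 65848) - 1204)*(2729/37 - 390952) = (-271656 - 1204)*(-14462495/37) = -272860*(-14462495/37) = 3946236385700/37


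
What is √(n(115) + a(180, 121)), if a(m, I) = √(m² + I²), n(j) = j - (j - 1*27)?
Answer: √(27 + √47041) ≈ 15.617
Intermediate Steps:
n(j) = 27 (n(j) = j - (j - 27) = j - (-27 + j) = j + (27 - j) = 27)
a(m, I) = √(I² + m²)
√(n(115) + a(180, 121)) = √(27 + √(121² + 180²)) = √(27 + √(14641 + 32400)) = √(27 + √47041)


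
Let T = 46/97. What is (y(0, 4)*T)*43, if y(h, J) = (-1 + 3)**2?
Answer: 7912/97 ≈ 81.567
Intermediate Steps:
y(h, J) = 4 (y(h, J) = 2**2 = 4)
T = 46/97 (T = 46*(1/97) = 46/97 ≈ 0.47423)
(y(0, 4)*T)*43 = (4*(46/97))*43 = (184/97)*43 = 7912/97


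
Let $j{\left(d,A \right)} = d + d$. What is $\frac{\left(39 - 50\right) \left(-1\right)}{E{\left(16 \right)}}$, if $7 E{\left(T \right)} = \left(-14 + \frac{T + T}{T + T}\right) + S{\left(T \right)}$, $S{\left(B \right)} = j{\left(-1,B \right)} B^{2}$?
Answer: $- \frac{11}{75} \approx -0.14667$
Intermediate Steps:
$j{\left(d,A \right)} = 2 d$
$S{\left(B \right)} = - 2 B^{2}$ ($S{\left(B \right)} = 2 \left(-1\right) B^{2} = - 2 B^{2}$)
$E{\left(T \right)} = - \frac{13}{7} - \frac{2 T^{2}}{7}$ ($E{\left(T \right)} = \frac{\left(-14 + \frac{T + T}{T + T}\right) - 2 T^{2}}{7} = \frac{\left(-14 + \frac{2 T}{2 T}\right) - 2 T^{2}}{7} = \frac{\left(-14 + 2 T \frac{1}{2 T}\right) - 2 T^{2}}{7} = \frac{\left(-14 + 1\right) - 2 T^{2}}{7} = \frac{-13 - 2 T^{2}}{7} = - \frac{13}{7} - \frac{2 T^{2}}{7}$)
$\frac{\left(39 - 50\right) \left(-1\right)}{E{\left(16 \right)}} = \frac{\left(39 - 50\right) \left(-1\right)}{- \frac{13}{7} - \frac{2 \cdot 16^{2}}{7}} = \frac{\left(-11\right) \left(-1\right)}{- \frac{13}{7} - \frac{512}{7}} = \frac{11}{- \frac{13}{7} - \frac{512}{7}} = \frac{11}{-75} = 11 \left(- \frac{1}{75}\right) = - \frac{11}{75}$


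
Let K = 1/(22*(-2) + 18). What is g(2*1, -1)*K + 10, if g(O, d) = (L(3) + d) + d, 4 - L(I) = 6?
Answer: 132/13 ≈ 10.154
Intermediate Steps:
L(I) = -2 (L(I) = 4 - 1*6 = 4 - 6 = -2)
K = -1/26 (K = 1/(-44 + 18) = 1/(-26) = -1/26 ≈ -0.038462)
g(O, d) = -2 + 2*d (g(O, d) = (-2 + d) + d = -2 + 2*d)
g(2*1, -1)*K + 10 = (-2 + 2*(-1))*(-1/26) + 10 = (-2 - 2)*(-1/26) + 10 = -4*(-1/26) + 10 = 2/13 + 10 = 132/13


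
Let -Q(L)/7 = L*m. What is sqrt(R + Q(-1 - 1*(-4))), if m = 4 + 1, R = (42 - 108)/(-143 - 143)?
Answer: I*sqrt(17706)/13 ≈ 10.236*I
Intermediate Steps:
R = 3/13 (R = -66/(-286) = -66*(-1/286) = 3/13 ≈ 0.23077)
m = 5
Q(L) = -35*L (Q(L) = -7*L*5 = -35*L)
sqrt(R + Q(-1 - 1*(-4))) = sqrt(3/13 - 35*(-1 - 1*(-4))) = sqrt(3/13 - 35*(-1 + 4)) = sqrt(3/13 - 35*3) = sqrt(3/13 - 105) = sqrt(-1362/13) = I*sqrt(17706)/13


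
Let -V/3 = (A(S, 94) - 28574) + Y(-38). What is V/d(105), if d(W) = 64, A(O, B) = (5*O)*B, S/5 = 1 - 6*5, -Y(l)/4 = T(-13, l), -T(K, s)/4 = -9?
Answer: 72651/16 ≈ 4540.7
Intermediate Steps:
T(K, s) = 36 (T(K, s) = -4*(-9) = 36)
Y(l) = -144 (Y(l) = -4*36 = -144)
S = -145 (S = 5*(1 - 6*5) = 5*(1 - 30) = 5*(-29) = -145)
A(O, B) = 5*B*O
V = 290604 (V = -3*((5*94*(-145) - 28574) - 144) = -3*((-68150 - 28574) - 144) = -3*(-96724 - 144) = -3*(-96868) = 290604)
V/d(105) = 290604/64 = 290604*(1/64) = 72651/16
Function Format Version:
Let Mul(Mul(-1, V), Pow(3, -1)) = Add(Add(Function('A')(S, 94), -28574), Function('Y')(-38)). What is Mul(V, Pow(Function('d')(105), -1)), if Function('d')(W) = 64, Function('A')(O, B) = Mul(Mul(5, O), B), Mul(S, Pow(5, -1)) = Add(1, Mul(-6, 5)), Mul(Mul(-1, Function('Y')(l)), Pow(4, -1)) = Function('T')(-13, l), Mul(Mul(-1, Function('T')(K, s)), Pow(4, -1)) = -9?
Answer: Rational(72651, 16) ≈ 4540.7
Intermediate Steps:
Function('T')(K, s) = 36 (Function('T')(K, s) = Mul(-4, -9) = 36)
Function('Y')(l) = -144 (Function('Y')(l) = Mul(-4, 36) = -144)
S = -145 (S = Mul(5, Add(1, Mul(-6, 5))) = Mul(5, Add(1, -30)) = Mul(5, -29) = -145)
Function('A')(O, B) = Mul(5, B, O)
V = 290604 (V = Mul(-3, Add(Add(Mul(5, 94, -145), -28574), -144)) = Mul(-3, Add(Add(-68150, -28574), -144)) = Mul(-3, Add(-96724, -144)) = Mul(-3, -96868) = 290604)
Mul(V, Pow(Function('d')(105), -1)) = Mul(290604, Pow(64, -1)) = Mul(290604, Rational(1, 64)) = Rational(72651, 16)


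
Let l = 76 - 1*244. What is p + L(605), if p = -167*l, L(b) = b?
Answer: 28661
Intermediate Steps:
l = -168 (l = 76 - 244 = -168)
p = 28056 (p = -167*(-168) = 28056)
p + L(605) = 28056 + 605 = 28661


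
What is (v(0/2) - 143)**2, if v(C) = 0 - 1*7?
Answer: 22500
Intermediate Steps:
v(C) = -7 (v(C) = 0 - 7 = -7)
(v(0/2) - 143)**2 = (-7 - 143)**2 = (-150)**2 = 22500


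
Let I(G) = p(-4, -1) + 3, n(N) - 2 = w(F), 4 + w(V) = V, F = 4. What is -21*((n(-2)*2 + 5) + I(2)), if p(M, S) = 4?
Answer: -336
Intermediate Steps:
w(V) = -4 + V
n(N) = 2 (n(N) = 2 + (-4 + 4) = 2 + 0 = 2)
I(G) = 7 (I(G) = 4 + 3 = 7)
-21*((n(-2)*2 + 5) + I(2)) = -21*((2*2 + 5) + 7) = -21*((4 + 5) + 7) = -21*(9 + 7) = -21*16 = -336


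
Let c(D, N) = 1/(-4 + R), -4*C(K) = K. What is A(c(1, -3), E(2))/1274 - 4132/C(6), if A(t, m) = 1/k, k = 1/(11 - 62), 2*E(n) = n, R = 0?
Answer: 10528183/3822 ≈ 2754.6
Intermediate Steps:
C(K) = -K/4
E(n) = n/2
c(D, N) = -¼ (c(D, N) = 1/(-4 + 0) = 1/(-4) = -¼)
k = -1/51 (k = 1/(-51) = -1/51 ≈ -0.019608)
A(t, m) = -51 (A(t, m) = 1/(-1/51) = -51)
A(c(1, -3), E(2))/1274 - 4132/C(6) = -51/1274 - 4132/((-¼*6)) = -51*1/1274 - 4132/(-3/2) = -51/1274 - 4132*(-⅔) = -51/1274 + 8264/3 = 10528183/3822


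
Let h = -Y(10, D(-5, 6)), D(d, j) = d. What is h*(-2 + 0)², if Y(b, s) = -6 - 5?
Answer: 44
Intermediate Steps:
Y(b, s) = -11
h = 11 (h = -1*(-11) = 11)
h*(-2 + 0)² = 11*(-2 + 0)² = 11*(-2)² = 11*4 = 44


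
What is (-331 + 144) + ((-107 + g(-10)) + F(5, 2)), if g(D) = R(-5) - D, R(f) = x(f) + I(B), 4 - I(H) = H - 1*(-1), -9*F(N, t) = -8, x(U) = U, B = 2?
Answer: -2584/9 ≈ -287.11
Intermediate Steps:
F(N, t) = 8/9 (F(N, t) = -⅑*(-8) = 8/9)
I(H) = 3 - H (I(H) = 4 - (H - 1*(-1)) = 4 - (H + 1) = 4 - (1 + H) = 4 + (-1 - H) = 3 - H)
R(f) = 1 + f (R(f) = f + (3 - 1*2) = f + (3 - 2) = f + 1 = 1 + f)
g(D) = -4 - D (g(D) = (1 - 5) - D = -4 - D)
(-331 + 144) + ((-107 + g(-10)) + F(5, 2)) = (-331 + 144) + ((-107 + (-4 - 1*(-10))) + 8/9) = -187 + ((-107 + (-4 + 10)) + 8/9) = -187 + ((-107 + 6) + 8/9) = -187 + (-101 + 8/9) = -187 - 901/9 = -2584/9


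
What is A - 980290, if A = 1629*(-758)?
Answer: -2215072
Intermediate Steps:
A = -1234782
A - 980290 = -1234782 - 980290 = -2215072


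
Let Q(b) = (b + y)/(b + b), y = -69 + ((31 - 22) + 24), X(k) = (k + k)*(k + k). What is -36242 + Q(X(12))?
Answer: -1159729/32 ≈ -36242.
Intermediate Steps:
X(k) = 4*k² (X(k) = (2*k)*(2*k) = 4*k²)
y = -36 (y = -69 + (9 + 24) = -69 + 33 = -36)
Q(b) = (-36 + b)/(2*b) (Q(b) = (b - 36)/(b + b) = (-36 + b)/((2*b)) = (-36 + b)*(1/(2*b)) = (-36 + b)/(2*b))
-36242 + Q(X(12)) = -36242 + (-36 + 4*12²)/(2*((4*12²))) = -36242 + (-36 + 4*144)/(2*((4*144))) = -36242 + (½)*(-36 + 576)/576 = -36242 + (½)*(1/576)*540 = -36242 + 15/32 = -1159729/32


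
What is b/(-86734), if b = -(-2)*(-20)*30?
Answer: 600/43367 ≈ 0.013835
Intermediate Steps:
b = -1200 (b = -2*20*30 = -40*30 = -1200)
b/(-86734) = -1200/(-86734) = -1200*(-1/86734) = 600/43367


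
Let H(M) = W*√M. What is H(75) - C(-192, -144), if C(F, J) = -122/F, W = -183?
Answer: -61/96 - 915*√3 ≈ -1585.5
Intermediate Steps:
H(M) = -183*√M
H(75) - C(-192, -144) = -915*√3 - (-122)/(-192) = -915*√3 - (-122)*(-1)/192 = -915*√3 - 1*61/96 = -915*√3 - 61/96 = -61/96 - 915*√3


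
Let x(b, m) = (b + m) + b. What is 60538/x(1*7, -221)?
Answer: -60538/207 ≈ -292.45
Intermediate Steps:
x(b, m) = m + 2*b
60538/x(1*7, -221) = 60538/(-221 + 2*(1*7)) = 60538/(-221 + 2*7) = 60538/(-221 + 14) = 60538/(-207) = 60538*(-1/207) = -60538/207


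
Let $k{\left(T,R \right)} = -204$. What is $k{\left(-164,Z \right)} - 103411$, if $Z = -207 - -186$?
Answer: $-103615$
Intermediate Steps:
$Z = -21$ ($Z = -207 + 186 = -21$)
$k{\left(-164,Z \right)} - 103411 = -204 - 103411 = -103615$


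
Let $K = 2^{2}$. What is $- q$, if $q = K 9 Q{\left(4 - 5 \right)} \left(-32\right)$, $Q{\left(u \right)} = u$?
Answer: $-1152$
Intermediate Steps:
$K = 4$
$q = 1152$ ($q = 4 \cdot 9 \left(4 - 5\right) \left(-32\right) = 4 \cdot 9 \left(-1\right) \left(-32\right) = 4 \left(-9\right) \left(-32\right) = \left(-36\right) \left(-32\right) = 1152$)
$- q = \left(-1\right) 1152 = -1152$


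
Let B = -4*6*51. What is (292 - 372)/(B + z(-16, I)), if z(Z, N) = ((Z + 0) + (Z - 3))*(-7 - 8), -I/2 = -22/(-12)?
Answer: 80/699 ≈ 0.11445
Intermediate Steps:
I = -11/3 (I = -(-44)/(-12) = -(-44)*(-1)/12 = -2*11/6 = -11/3 ≈ -3.6667)
B = -1224 (B = -24*51 = -1224)
z(Z, N) = 45 - 30*Z (z(Z, N) = (Z + (-3 + Z))*(-15) = (-3 + 2*Z)*(-15) = 45 - 30*Z)
(292 - 372)/(B + z(-16, I)) = (292 - 372)/(-1224 + (45 - 30*(-16))) = -80/(-1224 + (45 + 480)) = -80/(-1224 + 525) = -80/(-699) = -80*(-1/699) = 80/699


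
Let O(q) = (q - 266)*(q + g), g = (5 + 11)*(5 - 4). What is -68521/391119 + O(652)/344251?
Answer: 77260829141/134643106869 ≈ 0.57382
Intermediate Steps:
g = 16 (g = 16*1 = 16)
O(q) = (-266 + q)*(16 + q) (O(q) = (q - 266)*(q + 16) = (-266 + q)*(16 + q))
-68521/391119 + O(652)/344251 = -68521/391119 + (-4256 + 652² - 250*652)/344251 = -68521*1/391119 + (-4256 + 425104 - 163000)*(1/344251) = -68521/391119 + 257848*(1/344251) = -68521/391119 + 257848/344251 = 77260829141/134643106869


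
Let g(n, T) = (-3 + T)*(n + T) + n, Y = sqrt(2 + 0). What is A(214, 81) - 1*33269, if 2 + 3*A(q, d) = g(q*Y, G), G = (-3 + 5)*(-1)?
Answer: -99799/3 - 856*sqrt(2)/3 ≈ -33670.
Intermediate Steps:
Y = sqrt(2) ≈ 1.4142
G = -2 (G = 2*(-1) = -2)
g(n, T) = n + (-3 + T)*(T + n) (g(n, T) = (-3 + T)*(T + n) + n = n + (-3 + T)*(T + n))
A(q, d) = 8/3 - 4*q*sqrt(2)/3 (A(q, d) = -2/3 + ((-2)**2 - 3*(-2) - 2*q*sqrt(2) - 2*q*sqrt(2))/3 = -2/3 + (4 + 6 - 2*q*sqrt(2) - 2*q*sqrt(2))/3 = -2/3 + (10 - 4*q*sqrt(2))/3 = -2/3 + (10/3 - 4*q*sqrt(2)/3) = 8/3 - 4*q*sqrt(2)/3)
A(214, 81) - 1*33269 = (8/3 - 4/3*214*sqrt(2)) - 1*33269 = (8/3 - 856*sqrt(2)/3) - 33269 = -99799/3 - 856*sqrt(2)/3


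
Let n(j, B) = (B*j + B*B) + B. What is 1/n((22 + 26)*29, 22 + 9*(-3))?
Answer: -1/6940 ≈ -0.00014409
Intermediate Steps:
n(j, B) = B + B² + B*j (n(j, B) = (B*j + B²) + B = (B² + B*j) + B = B + B² + B*j)
1/n((22 + 26)*29, 22 + 9*(-3)) = 1/((22 + 9*(-3))*(1 + (22 + 9*(-3)) + (22 + 26)*29)) = 1/((22 - 27)*(1 + (22 - 27) + 48*29)) = 1/(-5*(1 - 5 + 1392)) = 1/(-5*1388) = 1/(-6940) = -1/6940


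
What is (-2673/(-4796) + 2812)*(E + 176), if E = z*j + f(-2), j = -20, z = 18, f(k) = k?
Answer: -114043575/218 ≈ -5.2314e+5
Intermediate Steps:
E = -362 (E = 18*(-20) - 2 = -360 - 2 = -362)
(-2673/(-4796) + 2812)*(E + 176) = (-2673/(-4796) + 2812)*(-362 + 176) = (-2673*(-1/4796) + 2812)*(-186) = (243/436 + 2812)*(-186) = (1226275/436)*(-186) = -114043575/218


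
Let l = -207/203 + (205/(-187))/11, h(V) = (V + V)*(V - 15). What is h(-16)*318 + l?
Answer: 131724809962/417571 ≈ 3.1546e+5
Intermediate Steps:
h(V) = 2*V*(-15 + V) (h(V) = (2*V)*(-15 + V) = 2*V*(-15 + V))
l = -467414/417571 (l = -207*1/203 + (205*(-1/187))*(1/11) = -207/203 - 205/187*1/11 = -207/203 - 205/2057 = -467414/417571 ≈ -1.1194)
h(-16)*318 + l = (2*(-16)*(-15 - 16))*318 - 467414/417571 = (2*(-16)*(-31))*318 - 467414/417571 = 992*318 - 467414/417571 = 315456 - 467414/417571 = 131724809962/417571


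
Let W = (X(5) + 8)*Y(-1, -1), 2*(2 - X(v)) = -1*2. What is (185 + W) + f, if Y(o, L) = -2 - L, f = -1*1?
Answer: 173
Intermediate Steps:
X(v) = 3 (X(v) = 2 - (-1)*2/2 = 2 - ½*(-2) = 2 + 1 = 3)
f = -1
W = -11 (W = (3 + 8)*(-2 - 1*(-1)) = 11*(-2 + 1) = 11*(-1) = -11)
(185 + W) + f = (185 - 11) - 1 = 174 - 1 = 173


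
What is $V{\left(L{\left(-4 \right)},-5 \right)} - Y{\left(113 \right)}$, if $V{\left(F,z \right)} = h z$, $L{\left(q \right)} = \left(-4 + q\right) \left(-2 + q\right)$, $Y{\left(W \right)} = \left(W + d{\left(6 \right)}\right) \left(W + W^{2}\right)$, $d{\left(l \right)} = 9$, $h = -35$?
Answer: $-1571429$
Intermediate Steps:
$Y{\left(W \right)} = \left(9 + W\right) \left(W + W^{2}\right)$ ($Y{\left(W \right)} = \left(W + 9\right) \left(W + W^{2}\right) = \left(9 + W\right) \left(W + W^{2}\right)$)
$V{\left(F,z \right)} = - 35 z$
$V{\left(L{\left(-4 \right)},-5 \right)} - Y{\left(113 \right)} = \left(-35\right) \left(-5\right) - 113 \left(9 + 113^{2} + 10 \cdot 113\right) = 175 - 113 \left(9 + 12769 + 1130\right) = 175 - 113 \cdot 13908 = 175 - 1571604 = -1571429$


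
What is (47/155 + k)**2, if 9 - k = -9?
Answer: 8048569/24025 ≈ 335.01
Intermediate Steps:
k = 18 (k = 9 - 1*(-9) = 9 + 9 = 18)
(47/155 + k)**2 = (47/155 + 18)**2 = (2837/155)**2 = 8048569/24025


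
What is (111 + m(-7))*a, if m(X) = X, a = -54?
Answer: -5616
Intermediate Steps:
(111 + m(-7))*a = (111 - 7)*(-54) = 104*(-54) = -5616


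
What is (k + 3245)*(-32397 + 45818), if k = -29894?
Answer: -357656229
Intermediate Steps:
(k + 3245)*(-32397 + 45818) = (-29894 + 3245)*(-32397 + 45818) = -26649*13421 = -357656229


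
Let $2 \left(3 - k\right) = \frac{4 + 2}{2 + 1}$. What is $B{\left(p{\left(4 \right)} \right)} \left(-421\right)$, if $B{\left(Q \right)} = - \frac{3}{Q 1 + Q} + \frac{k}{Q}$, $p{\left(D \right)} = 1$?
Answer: $- \frac{421}{2} \approx -210.5$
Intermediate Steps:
$k = 2$ ($k = 3 - \frac{\left(4 + 2\right) \frac{1}{2 + 1}}{2} = 3 - \frac{6 \cdot \frac{1}{3}}{2} = 3 - 1 = 2$)
$B{\left(Q \right)} = \frac{1}{2 Q}$ ($B{\left(Q \right)} = - \frac{3}{Q 1 + Q} + \frac{2}{Q} = - \frac{3}{Q + Q} + \frac{2}{Q} = - \frac{3}{2 Q} + \frac{2}{Q} = \frac{1}{2 Q}$)
$B{\left(p{\left(4 \right)} \right)} \left(-421\right) = \frac{1}{2 \cdot 1} \left(-421\right) = \frac{1}{2} \cdot 1 \left(-421\right) = \frac{1}{2} \left(-421\right) = - \frac{421}{2}$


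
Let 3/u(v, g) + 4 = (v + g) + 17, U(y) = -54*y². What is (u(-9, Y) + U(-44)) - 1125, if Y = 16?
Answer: -2113377/20 ≈ -1.0567e+5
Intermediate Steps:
u(v, g) = 3/(13 + g + v) (u(v, g) = 3/(-4 + ((v + g) + 17)) = 3/(-4 + ((g + v) + 17)) = 3/(-4 + (17 + g + v)) = 3/(13 + g + v))
(u(-9, Y) + U(-44)) - 1125 = (3/(13 + 16 - 9) - 54*(-44)²) - 1125 = (3/20 - 54*1936) - 1125 = (3*(1/20) - 104544) - 1125 = (3/20 - 104544) - 1125 = -2090877/20 - 1125 = -2113377/20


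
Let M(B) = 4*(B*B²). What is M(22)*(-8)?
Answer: -340736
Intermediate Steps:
M(B) = 4*B³
M(22)*(-8) = (4*22³)*(-8) = (4*10648)*(-8) = 42592*(-8) = -340736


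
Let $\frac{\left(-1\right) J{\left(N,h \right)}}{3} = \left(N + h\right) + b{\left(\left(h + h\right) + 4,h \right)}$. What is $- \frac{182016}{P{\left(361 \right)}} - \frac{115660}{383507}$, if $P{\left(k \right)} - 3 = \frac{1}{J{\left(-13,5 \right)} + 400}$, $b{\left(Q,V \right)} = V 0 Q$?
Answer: $- \frac{29597217122668}{488204411} \approx -60625.0$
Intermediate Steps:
$b{\left(Q,V \right)} = 0$ ($b{\left(Q,V \right)} = 0 Q = 0$)
$J{\left(N,h \right)} = - 3 N - 3 h$ ($J{\left(N,h \right)} = - 3 \left(\left(N + h\right) + 0\right) = - 3 \left(N + h\right) = - 3 N - 3 h$)
$P{\left(k \right)} = \frac{1273}{424}$ ($P{\left(k \right)} = 3 + \frac{1}{\left(\left(-3\right) \left(-13\right) - 15\right) + 400} = 3 + \frac{1}{\left(39 - 15\right) + 400} = 3 + \frac{1}{24 + 400} = 3 + \frac{1}{424} = \frac{1273}{424}$)
$- \frac{182016}{P{\left(361 \right)}} - \frac{115660}{383507} = - \frac{182016}{\frac{1273}{424}} - \frac{115660}{383507} = \left(-182016\right) \frac{424}{1273} - \frac{115660}{383507} = - \frac{77174784}{1273} - \frac{115660}{383507} = - \frac{29597217122668}{488204411}$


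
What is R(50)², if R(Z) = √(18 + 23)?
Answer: 41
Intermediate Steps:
R(Z) = √41
R(50)² = (√41)² = 41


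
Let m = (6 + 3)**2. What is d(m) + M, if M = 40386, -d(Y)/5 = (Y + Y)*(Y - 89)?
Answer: 46866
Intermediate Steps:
m = 81 (m = 9**2 = 81)
d(Y) = -10*Y*(-89 + Y) (d(Y) = -5*(Y + Y)*(Y - 89) = -5*2*Y*(-89 + Y) = -10*Y*(-89 + Y))
d(m) + M = 10*81*(89 - 1*81) + 40386 = 10*81*(89 - 81) + 40386 = 10*81*8 + 40386 = 6480 + 40386 = 46866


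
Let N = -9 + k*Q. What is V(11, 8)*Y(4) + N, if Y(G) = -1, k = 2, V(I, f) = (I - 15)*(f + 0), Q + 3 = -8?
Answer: 1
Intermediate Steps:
Q = -11 (Q = -3 - 8 = -11)
V(I, f) = f*(-15 + I) (V(I, f) = (-15 + I)*f = f*(-15 + I))
N = -31 (N = -9 + 2*(-11) = -9 - 22 = -31)
V(11, 8)*Y(4) + N = (8*(-15 + 11))*(-1) - 31 = (8*(-4))*(-1) - 31 = -32*(-1) - 31 = 32 - 31 = 1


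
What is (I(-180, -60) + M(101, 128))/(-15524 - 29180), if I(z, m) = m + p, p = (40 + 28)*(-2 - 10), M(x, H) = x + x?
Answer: 337/22352 ≈ 0.015077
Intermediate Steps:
M(x, H) = 2*x
p = -816 (p = 68*(-12) = -816)
I(z, m) = -816 + m (I(z, m) = m - 816 = -816 + m)
(I(-180, -60) + M(101, 128))/(-15524 - 29180) = ((-816 - 60) + 2*101)/(-15524 - 29180) = (-876 + 202)/(-44704) = -674*(-1/44704) = 337/22352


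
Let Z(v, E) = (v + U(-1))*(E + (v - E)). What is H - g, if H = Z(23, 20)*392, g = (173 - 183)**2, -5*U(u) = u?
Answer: 1045356/5 ≈ 2.0907e+5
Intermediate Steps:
U(u) = -u/5
g = 100 (g = (-10)**2 = 100)
Z(v, E) = v*(1/5 + v) (Z(v, E) = (v - 1/5*(-1))*(E + (v - E)) = (v + 1/5)*v = (1/5 + v)*v = v*(1/5 + v))
H = 1045856/5 (H = (23*(1/5 + 23))*392 = (23*(116/5))*392 = (2668/5)*392 = 1045856/5 ≈ 2.0917e+5)
H - g = 1045856/5 - 1*100 = 1045856/5 - 100 = 1045356/5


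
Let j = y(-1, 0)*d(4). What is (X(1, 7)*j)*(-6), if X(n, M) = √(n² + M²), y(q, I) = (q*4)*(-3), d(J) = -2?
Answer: 720*√2 ≈ 1018.2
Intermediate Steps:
y(q, I) = -12*q (y(q, I) = (4*q)*(-3) = -12*q)
X(n, M) = √(M² + n²)
j = -24 (j = -12*(-1)*(-2) = 12*(-2) = -24)
(X(1, 7)*j)*(-6) = (√(7² + 1²)*(-24))*(-6) = (√(49 + 1)*(-24))*(-6) = (√50*(-24))*(-6) = ((5*√2)*(-24))*(-6) = -120*√2*(-6) = 720*√2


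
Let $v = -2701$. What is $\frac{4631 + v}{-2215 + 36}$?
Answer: $- \frac{1930}{2179} \approx -0.88573$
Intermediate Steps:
$\frac{4631 + v}{-2215 + 36} = \frac{4631 - 2701}{-2215 + 36} = \frac{1930}{-2179} = 1930 \left(- \frac{1}{2179}\right) = - \frac{1930}{2179}$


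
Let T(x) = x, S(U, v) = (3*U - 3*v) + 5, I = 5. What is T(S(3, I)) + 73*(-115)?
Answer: -8396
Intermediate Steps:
S(U, v) = 5 - 3*v + 3*U (S(U, v) = (-3*v + 3*U) + 5 = 5 - 3*v + 3*U)
T(S(3, I)) + 73*(-115) = (5 - 3*5 + 3*3) + 73*(-115) = (5 - 15 + 9) - 8395 = -1 - 8395 = -8396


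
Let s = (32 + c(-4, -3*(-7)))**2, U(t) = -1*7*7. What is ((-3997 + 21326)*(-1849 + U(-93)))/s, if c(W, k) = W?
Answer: -16445221/392 ≈ -41952.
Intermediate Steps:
U(t) = -49 (U(t) = -7*7 = -49)
s = 784 (s = (32 - 4)**2 = 28**2 = 784)
((-3997 + 21326)*(-1849 + U(-93)))/s = ((-3997 + 21326)*(-1849 - 49))/784 = (17329*(-1898))*(1/784) = -32890442*1/784 = -16445221/392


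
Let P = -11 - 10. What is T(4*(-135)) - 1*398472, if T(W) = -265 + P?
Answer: -398758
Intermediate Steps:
P = -21
T(W) = -286 (T(W) = -265 - 21 = -286)
T(4*(-135)) - 1*398472 = -286 - 1*398472 = -286 - 398472 = -398758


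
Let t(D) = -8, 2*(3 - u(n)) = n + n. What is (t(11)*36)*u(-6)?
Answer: -2592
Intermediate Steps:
u(n) = 3 - n (u(n) = 3 - (n + n)/2 = 3 - n)
(t(11)*36)*u(-6) = (-8*36)*(3 - 1*(-6)) = -288*(3 + 6) = -288*9 = -2592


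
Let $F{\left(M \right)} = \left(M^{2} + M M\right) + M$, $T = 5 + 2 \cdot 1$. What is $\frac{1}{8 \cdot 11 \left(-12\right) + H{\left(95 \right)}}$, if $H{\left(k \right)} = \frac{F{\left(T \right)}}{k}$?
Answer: $- \frac{19}{20043} \approx -0.00094796$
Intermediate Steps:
$T = 7$ ($T = 5 + 2 = 7$)
$F{\left(M \right)} = M + 2 M^{2}$ ($F{\left(M \right)} = \left(M^{2} + M^{2}\right) + M = 2 M^{2} + M = M + 2 M^{2}$)
$H{\left(k \right)} = \frac{105}{k}$ ($H{\left(k \right)} = \frac{7 \left(1 + 2 \cdot 7\right)}{k} = \frac{7 \left(1 + 14\right)}{k} = \frac{7 \cdot 15}{k} = \frac{105}{k}$)
$\frac{1}{8 \cdot 11 \left(-12\right) + H{\left(95 \right)}} = \frac{1}{8 \cdot 11 \left(-12\right) + \frac{105}{95}} = \frac{1}{88 \left(-12\right) + 105 \cdot \frac{1}{95}} = \frac{1}{-1056 + \frac{21}{19}} = \frac{1}{- \frac{20043}{19}} = - \frac{19}{20043}$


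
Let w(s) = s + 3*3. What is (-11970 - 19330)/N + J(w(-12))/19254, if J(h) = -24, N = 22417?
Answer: -100531368/71936153 ≈ -1.3975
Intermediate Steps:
w(s) = 9 + s (w(s) = s + 9 = 9 + s)
(-11970 - 19330)/N + J(w(-12))/19254 = (-11970 - 19330)/22417 - 24/19254 = -31300*1/22417 - 24*1/19254 = -31300/22417 - 4/3209 = -100531368/71936153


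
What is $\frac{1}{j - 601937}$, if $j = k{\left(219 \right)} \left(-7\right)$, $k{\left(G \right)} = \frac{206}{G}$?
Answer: $- \frac{219}{131825645} \approx -1.6613 \cdot 10^{-6}$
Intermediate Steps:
$j = - \frac{1442}{219}$ ($j = \frac{206}{219} \left(-7\right) = - \frac{1442}{219} \approx -6.5845$)
$\frac{1}{j - 601937} = \frac{1}{- \frac{1442}{219} - 601937} = \frac{1}{- \frac{131825645}{219}} = - \frac{219}{131825645}$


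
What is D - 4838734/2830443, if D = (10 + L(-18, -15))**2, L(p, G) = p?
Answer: 176309618/2830443 ≈ 62.290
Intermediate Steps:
D = 64 (D = (10 - 18)**2 = (-8)**2 = 64)
D - 4838734/2830443 = 64 - 4838734/2830443 = 176309618/2830443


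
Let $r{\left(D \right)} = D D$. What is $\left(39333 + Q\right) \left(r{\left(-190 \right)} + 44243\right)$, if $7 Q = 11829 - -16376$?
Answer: $\frac{24386992848}{7} \approx 3.4839 \cdot 10^{9}$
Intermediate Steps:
$Q = \frac{28205}{7}$ ($Q = \frac{11829 - -16376}{7} = \frac{11829 + 16376}{7} = \frac{1}{7} \cdot 28205 = \frac{28205}{7} \approx 4029.3$)
$r{\left(D \right)} = D^{2}$
$\left(39333 + Q\right) \left(r{\left(-190 \right)} + 44243\right) = \left(39333 + \frac{28205}{7}\right) \left(\left(-190\right)^{2} + 44243\right) = \frac{303536 \left(36100 + 44243\right)}{7} = \frac{303536}{7} \cdot 80343 = \frac{24386992848}{7}$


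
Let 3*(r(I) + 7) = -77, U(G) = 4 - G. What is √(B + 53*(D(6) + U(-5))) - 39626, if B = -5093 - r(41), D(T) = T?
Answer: -39626 + 2*I*√9597/3 ≈ -39626.0 + 65.31*I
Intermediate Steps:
r(I) = -98/3 (r(I) = -7 + (⅓)*(-77) = -7 - 77/3 = -98/3)
B = -15181/3 (B = -5093 - 1*(-98/3) = -5093 + 98/3 = -15181/3 ≈ -5060.3)
√(B + 53*(D(6) + U(-5))) - 39626 = √(-15181/3 + 53*(6 + (4 - 1*(-5)))) - 39626 = √(-15181/3 + 53*(6 + (4 + 5))) - 39626 = √(-15181/3 + 53*(6 + 9)) - 39626 = √(-15181/3 + 53*15) - 39626 = √(-15181/3 + 795) - 39626 = √(-12796/3) - 39626 = 2*I*√9597/3 - 39626 = -39626 + 2*I*√9597/3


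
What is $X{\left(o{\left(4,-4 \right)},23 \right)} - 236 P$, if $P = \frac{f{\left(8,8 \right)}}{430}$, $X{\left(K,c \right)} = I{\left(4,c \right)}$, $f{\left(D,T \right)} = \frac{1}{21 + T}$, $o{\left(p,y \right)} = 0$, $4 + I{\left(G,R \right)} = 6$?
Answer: $\frac{12352}{6235} \approx 1.9811$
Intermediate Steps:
$I{\left(G,R \right)} = 2$ ($I{\left(G,R \right)} = -4 + 6 = 2$)
$X{\left(K,c \right)} = 2$
$P = \frac{1}{12470}$ ($P = \frac{1}{\left(21 + 8\right) 430} = \frac{1}{29} \cdot \frac{1}{430} = \frac{1}{12470} \approx 8.0192 \cdot 10^{-5}$)
$X{\left(o{\left(4,-4 \right)},23 \right)} - 236 P = 2 - \frac{118}{6235} = \frac{12352}{6235}$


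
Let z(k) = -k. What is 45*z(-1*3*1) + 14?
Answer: 149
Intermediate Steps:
45*z(-1*3*1) + 14 = 45*(-(-1*3)) + 14 = 45*(-(-3)) + 14 = 45*(-1*(-3)) + 14 = 45*3 + 14 = 135 + 14 = 149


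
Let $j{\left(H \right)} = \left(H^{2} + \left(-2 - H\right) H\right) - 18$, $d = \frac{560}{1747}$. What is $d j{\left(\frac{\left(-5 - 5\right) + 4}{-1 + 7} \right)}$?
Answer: $- \frac{8960}{1747} \approx -5.1288$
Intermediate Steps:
$d = \frac{560}{1747}$ ($d = 560 \cdot \frac{1}{1747} = \frac{560}{1747} \approx 0.32055$)
$j{\left(H \right)} = -18 + H^{2} + H \left(-2 - H\right)$ ($j{\left(H \right)} = \left(H^{2} + H \left(-2 - H\right)\right) - 18 = -18 + H^{2} + H \left(-2 - H\right)$)
$d j{\left(\frac{\left(-5 - 5\right) + 4}{-1 + 7} \right)} = \frac{560 \left(-18 - 2 \frac{\left(-5 - 5\right) + 4}{-1 + 7}\right)}{1747} = \frac{560 \left(-18 - 2 \frac{-10 + 4}{6}\right)}{1747} = \frac{560 \left(-18 - 2 \left(\left(-6\right) \frac{1}{6}\right)\right)}{1747} = \frac{560 \left(-18 - -2\right)}{1747} = \frac{560 \left(-18 + 2\right)}{1747} = \frac{560}{1747} \left(-16\right) = - \frac{8960}{1747}$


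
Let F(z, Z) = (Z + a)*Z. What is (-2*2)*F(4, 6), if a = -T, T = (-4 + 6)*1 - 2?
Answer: -144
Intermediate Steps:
T = 0 (T = 2*1 - 2 = 2 - 2 = 0)
a = 0 (a = -1*0 = 0)
F(z, Z) = Z² (F(z, Z) = (Z + 0)*Z = Z*Z = Z²)
(-2*2)*F(4, 6) = -2*2*6² = -4*36 = -144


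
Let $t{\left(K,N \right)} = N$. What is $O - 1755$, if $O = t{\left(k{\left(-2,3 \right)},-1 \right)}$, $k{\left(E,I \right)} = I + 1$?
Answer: $-1756$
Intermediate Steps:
$k{\left(E,I \right)} = 1 + I$
$O = -1$
$O - 1755 = -1 - 1755 = -1756$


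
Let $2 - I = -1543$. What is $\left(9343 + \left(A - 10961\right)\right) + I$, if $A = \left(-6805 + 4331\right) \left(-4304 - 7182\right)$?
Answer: $28416291$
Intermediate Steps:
$I = 1545$ ($I = 2 - -1543 = 2 + 1543 = 1545$)
$A = 28416364$ ($A = \left(-2474\right) \left(-11486\right) = 28416364$)
$\left(9343 + \left(A - 10961\right)\right) + I = \left(9343 + \left(28416364 - 10961\right)\right) + 1545 = \left(9343 + 28405403\right) + 1545 = 28414746 + 1545 = 28416291$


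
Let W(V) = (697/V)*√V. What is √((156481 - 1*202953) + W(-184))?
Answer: √(-98334752 - 16031*I*√46)/46 ≈ 0.11918 - 215.57*I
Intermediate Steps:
W(V) = 697/√V
√((156481 - 1*202953) + W(-184)) = √((156481 - 1*202953) + 697/√(-184)) = √((156481 - 202953) + 697*(-I*√46/92)) = √(-46472 - 697*I*√46/92)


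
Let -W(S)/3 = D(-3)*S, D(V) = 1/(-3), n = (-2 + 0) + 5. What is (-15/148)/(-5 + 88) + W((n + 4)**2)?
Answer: 601901/12284 ≈ 48.999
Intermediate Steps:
n = 3 (n = -2 + 5 = 3)
D(V) = -1/3
W(S) = S (W(S) = -(-1)*S = S)
(-15/148)/(-5 + 88) + W((n + 4)**2) = (-15/148)/(-5 + 88) + (3 + 4)**2 = -15*1/148/83 + 7**2 = -15/148*1/83 + 49 = -15/12284 + 49 = 601901/12284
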